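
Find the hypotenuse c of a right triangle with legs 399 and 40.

c² = a² + b² = 399² + 40² = 159201 + 1600 = 160801
c = sqrt(160801) = 401

401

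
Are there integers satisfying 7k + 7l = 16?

Step 1: Compute gcd(7, 7).
gcd(7, 7) = 7

Step 2: Check divisibility.
Does 7 divide 16? 16 = 7 x 2 + 2, so no.

By the theorem on linear Diophantine equations, 7k + 7l = 16 has integer solutions if and only if gcd(7, 7) divides 16. Since 7 does not divide 16, no solutions exist.

No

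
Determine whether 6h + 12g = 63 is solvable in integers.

Step 1: Compute gcd(6, 12).
gcd(6, 12) = 6

Step 2: Check divisibility.
Does 6 divide 63? 63 = 6 x 10 + 3, so no.

By the theorem on linear Diophantine equations, 6h + 12g = 63 has integer solutions if and only if gcd(6, 12) divides 63. Since 6 does not divide 63, no solutions exist.

No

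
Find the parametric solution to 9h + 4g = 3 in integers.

Step 1: Compute gcd(9, 4) = 1.
Since 1 divides 3, solutions exist.

Step 2: Find a particular solution using extended Euclidean algorithm.
We get h₀ = 3, g₀ = -6.
Check: 9*3 + 4*-6 = 3 = 3 ✓

Step 3: Write the general solution.
h = 3 + (4/1)t = 3 + 4t
g = -6 - (9/1)t = -6 - 9t
for any integer t.

h = 3 + 4t, g = -6 - 9t for integer t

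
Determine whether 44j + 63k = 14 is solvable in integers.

Step 1: Compute gcd(44, 63).
gcd(44, 63) = 1

Step 2: Check divisibility.
Does 1 divide 14? 14 = 1 x 14, so yes.

By the theorem on linear Diophantine equations, 44j + 63k = 14 has integer solutions if and only if gcd(44, 63) divides 14. Since 1 | 14, solutions exist.

Yes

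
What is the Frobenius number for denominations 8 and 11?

For two coprime denominations a and b, the Frobenius number (largest value not representable as a non-negative combination) is ab - a - b.
Here gcd(8, 11) = 1, so they are coprime.
F(8, 11) = 8·11 - 8 - 11 = 88 - 19 = 69

69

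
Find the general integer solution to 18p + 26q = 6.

Step 1: Compute gcd(18, 26) = 2.
Since 2 divides 6, solutions exist.

Step 2: Find a particular solution using extended Euclidean algorithm.
We get p₀ = 9, q₀ = -6.
Check: 18*9 + 26*-6 = 6 = 6 ✓

Step 3: Write the general solution.
p = 9 + (26/2)t = 9 + 13t
q = -6 - (18/2)t = -6 - 9t
for any integer t.

p = 9 + 13t, q = -6 - 9t for integer t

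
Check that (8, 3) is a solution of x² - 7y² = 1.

Compute x² = 8² = 64
Compute 7y² = 7·3² = 7·9 = 63
x² - 7y² = 64 - 63 = 1
Since this equals 1, (8, 3) is a solution.

Yes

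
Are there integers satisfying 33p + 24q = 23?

Step 1: Compute gcd(33, 24).
gcd(33, 24) = 3

Step 2: Check divisibility.
Does 3 divide 23? 23 = 3 x 7 + 2, so no.

By the theorem on linear Diophantine equations, 33p + 24q = 23 has integer solutions if and only if gcd(33, 24) divides 23. Since 3 does not divide 23, no solutions exist.

No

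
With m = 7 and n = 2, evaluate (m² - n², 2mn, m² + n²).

a = m² - n² = 49 - 4 = 45
b = 2mn = 2·7·2 = 28
c = m² + n² = 49 + 4 = 53
Verify: 45² + 28² = 2025 + 784 = 2809 = 53² ✓

(45, 28, 53)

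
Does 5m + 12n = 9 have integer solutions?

Step 1: Compute gcd(5, 12).
gcd(5, 12) = 1

Step 2: Check divisibility.
Does 1 divide 9? 9 = 1 x 9, so yes.

By the theorem on linear Diophantine equations, 5m + 12n = 9 has integer solutions if and only if gcd(5, 12) divides 9. Since 1 | 9, solutions exist.

Yes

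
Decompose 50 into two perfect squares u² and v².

We need to find integers u, v > 0 such that u² + v² = 50.
Trying u = 1: v² = 50 - 1² = 50 - 1 = 49
v = 7
Check: 1² + 7² = 1 + 49 = 50 ✓

50 = 1² + 7²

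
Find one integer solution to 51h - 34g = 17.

Step 1: Check solvability.
gcd(51, 34) = 17
Since 17 divides 17, solutions exist.

Step 2: Apply extended Euclidean algorithm to find gcd.
We find integers such that 51*x0 + 34*y0 = 17

Step 3: Scale the particular solution.
Multiply by 17/17 = 1:
h = 1, g = 1

Step 4: Verify.
51*(1) - 34*(1) = 17 = 17 ✓

h = 1, g = 1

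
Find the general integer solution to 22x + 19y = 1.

Step 1: Compute gcd(22, 19) = 1.
Since 1 divides 1, solutions exist.

Step 2: Find a particular solution using extended Euclidean algorithm.
We get x₀ = -6, y₀ = 7.
Check: 22*-6 + 19*7 = 1 = 1 ✓

Step 3: Write the general solution.
x = -6 + (19/1)t = -6 + 19t
y = 7 - (22/1)t = 7 - 22t
for any integer t.

x = -6 + 19t, y = 7 - 22t for integer t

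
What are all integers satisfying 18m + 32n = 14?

Step 1: Compute gcd(18, 32) = 2.
Since 2 divides 14, solutions exist.

Step 2: Find a particular solution using extended Euclidean algorithm.
We get m₀ = -49, n₀ = 28.
Check: 18*-49 + 32*28 = 14 = 14 ✓

Step 3: Write the general solution.
m = -49 + (32/2)t = -49 + 16t
n = 28 - (18/2)t = 28 - 9t
for any integer t.

m = -49 + 16t, n = 28 - 9t for integer t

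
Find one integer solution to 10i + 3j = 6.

Step 1: Check solvability.
gcd(10, 3) = 1
Since 1 divides 6, solutions exist.

Step 2: Apply extended Euclidean algorithm to find gcd.
We find integers such that 10*x0 + 3*y0 = 1

Step 3: Scale the particular solution.
Multiply by 6/1 = 6:
i = 6, j = -18

Step 4: Verify.
10*(6) + 3*(-18) = 6 = 6 ✓

i = 6, j = -18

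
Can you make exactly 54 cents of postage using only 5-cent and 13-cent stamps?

We need non-negative x, y with 5x + 13y = 54.
gcd(5, 13) = 1 divides 54, so integer solutions exist.
Search for a non-negative one: x = 3 gives 13y = 54 - 15 = 39, so y = 3.
Check: 5·3 + 13·3 = 54 ✓

Yes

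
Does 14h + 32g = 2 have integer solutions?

Step 1: Compute gcd(14, 32).
gcd(14, 32) = 2

Step 2: Check divisibility.
Does 2 divide 2? 2 = 2 x 1, so yes.

By the theorem on linear Diophantine equations, 14h + 32g = 2 has integer solutions if and only if gcd(14, 32) divides 2. Since 2 | 2, solutions exist.

Yes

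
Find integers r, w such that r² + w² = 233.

We need to find integers r, w > 0 such that r² + w² = 233.
Trying r = 8: w² = 233 - 8² = 233 - 64 = 169
w = 13
Check: 8² + 13² = 64 + 169 = 233 ✓

233 = 8² + 13²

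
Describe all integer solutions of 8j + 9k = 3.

Step 1: Compute gcd(8, 9) = 1.
Since 1 divides 3, solutions exist.

Step 2: Find a particular solution using extended Euclidean algorithm.
We get j₀ = -3, k₀ = 3.
Check: 8*-3 + 9*3 = 3 = 3 ✓

Step 3: Write the general solution.
j = -3 + (9/1)t = -3 + 9t
k = 3 - (8/1)t = 3 - 8t
for any integer t.

j = -3 + 9t, k = 3 - 8t for integer t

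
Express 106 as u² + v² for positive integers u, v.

We need to find integers u, v > 0 such that u² + v² = 106.
Trying u = 5: v² = 106 - 5² = 106 - 25 = 81
v = 9
Check: 5² + 9² = 25 + 81 = 106 ✓

106 = 5² + 9²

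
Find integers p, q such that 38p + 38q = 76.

Step 1: Check solvability.
gcd(38, 38) = 38
Since 38 divides 76, solutions exist.

Step 2: Apply extended Euclidean algorithm to find gcd.
We find integers such that 38*x0 + 38*y0 = 38

Step 3: Scale the particular solution.
Multiply by 76/38 = 2:
p = 0, q = 2

Step 4: Verify.
38*(0) + 38*(2) = 76 = 76 ✓

p = 0, q = 2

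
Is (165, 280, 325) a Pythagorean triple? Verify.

Compute a² + b² = 165² + 280² = 27225 + 78400 = 105625
Compute c² = 325² = 105625
Since 105625 = 105625, confirmed.

Yes, it is a Pythagorean triple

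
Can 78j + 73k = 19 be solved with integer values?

Step 1: Compute gcd(78, 73).
gcd(78, 73) = 1

Step 2: Check divisibility.
Does 1 divide 19? 19 = 1 x 19, so yes.

By the theorem on linear Diophantine equations, 78j + 73k = 19 has integer solutions if and only if gcd(78, 73) divides 19. Since 1 | 19, solutions exist.

Yes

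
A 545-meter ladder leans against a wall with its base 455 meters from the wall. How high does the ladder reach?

The ladder, wall, and ground form a right triangle with hypotenuse 545 and one leg 455.
By the Pythagorean theorem: h² = 545² - 455² = 297025 - 207025 = 90000
h = √90000 = 300 meters

300 meters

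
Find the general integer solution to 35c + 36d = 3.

Step 1: Compute gcd(35, 36) = 1.
Since 1 divides 3, solutions exist.

Step 2: Find a particular solution using extended Euclidean algorithm.
We get c₀ = -3, d₀ = 3.
Check: 35*-3 + 36*3 = 3 = 3 ✓

Step 3: Write the general solution.
c = -3 + (36/1)t = -3 + 36t
d = 3 - (35/1)t = 3 - 35t
for any integer t.

c = -3 + 36t, d = 3 - 35t for integer t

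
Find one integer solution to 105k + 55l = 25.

Step 1: Check solvability.
gcd(105, 55) = 5
Since 5 divides 25, solutions exist.

Step 2: Apply extended Euclidean algorithm to find gcd.
We find integers such that 105*x0 + 55*y0 = 5

Step 3: Scale the particular solution.
Multiply by 25/5 = 5:
k = -5, l = 10

Step 4: Verify.
105*(-5) + 55*(10) = 25 = 25 ✓

k = -5, l = 10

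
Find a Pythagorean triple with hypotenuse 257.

We need a² + b² = 257² = 66049.
Trying: 255² + 32² = 65025 + 1024 = 66049 ✓

(255, 32, 257)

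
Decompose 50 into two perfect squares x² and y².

We need to find integers x, y > 0 such that x² + y² = 50.
Trying x = 1: y² = 50 - 1² = 50 - 1 = 49
y = 7
Check: 1² + 7² = 1 + 49 = 50 ✓

50 = 1² + 7²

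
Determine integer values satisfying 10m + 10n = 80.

Step 1: Check solvability.
gcd(10, 10) = 10
Since 10 divides 80, solutions exist.

Step 2: Apply extended Euclidean algorithm to find gcd.
We find integers such that 10*x0 + 10*y0 = 10

Step 3: Scale the particular solution.
Multiply by 80/10 = 8:
m = 0, n = 8

Step 4: Verify.
10*(0) + 10*(8) = 80 = 80 ✓

m = 0, n = 8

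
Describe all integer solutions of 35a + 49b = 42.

Step 1: Compute gcd(35, 49) = 7.
Since 7 divides 42, solutions exist.

Step 2: Find a particular solution using extended Euclidean algorithm.
We get a₀ = 18, b₀ = -12.
Check: 35*18 + 49*-12 = 42 = 42 ✓

Step 3: Write the general solution.
a = 18 + (49/7)t = 18 + 7t
b = -12 - (35/7)t = -12 - 5t
for any integer t.

a = 18 + 7t, b = -12 - 5t for integer t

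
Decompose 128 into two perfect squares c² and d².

We need to find integers c, d > 0 such that c² + d² = 128.
Trying c = 8: d² = 128 - 8² = 128 - 64 = 64
d = 8
Check: 8² + 8² = 64 + 64 = 128 ✓

128 = 8² + 8²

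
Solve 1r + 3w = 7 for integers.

Step 1: Check solvability.
gcd(1, 3) = 1
Since 1 divides 7, solutions exist.

Step 2: Apply extended Euclidean algorithm to find gcd.
We find integers such that 1*x0 + 3*y0 = 1

Step 3: Scale the particular solution.
Multiply by 7/1 = 7:
r = 7, w = 0

Step 4: Verify.
1*(7) + 3*(0) = 7 = 7 ✓

r = 7, w = 0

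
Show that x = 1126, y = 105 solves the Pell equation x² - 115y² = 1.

Compute x² = 1126² = 1267876
Compute 115y² = 115·105² = 115·11025 = 1267875
x² - 115y² = 1267876 - 1267875 = 1
Since this equals 1, (1126, 105) is a solution.

Yes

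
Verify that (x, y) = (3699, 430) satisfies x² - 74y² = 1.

Compute x² = 3699² = 13682601
Compute 74y² = 74·430² = 74·184900 = 13682600
x² - 74y² = 13682601 - 13682600 = 1
Since this equals 1, (3699, 430) is a solution.

Yes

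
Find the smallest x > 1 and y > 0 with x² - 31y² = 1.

We seek the smallest positive integers (x, y) with x² - 31y² = 1, i.e., x² = 31y² + 1.
Try successive y values:
y = 1: x² = 31·1² + 1 = 32, not a perfect square
y = 2: x² = 31·2² + 1 = 125, not a perfect square
y = 3: x² = 31·3² + 1 = 280, not a perfect square
... continuing the search (or via continued fractions) ...
y = 273: x² = 31·273² + 1 = 2310400, x = 1520 ✓

Verify: 1520² - 31·273² = 2310400 - 2310399 = 1 ✓

x = 1520, y = 273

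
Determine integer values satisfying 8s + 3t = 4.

Step 1: Check solvability.
gcd(8, 3) = 1
Since 1 divides 4, solutions exist.

Step 2: Apply extended Euclidean algorithm to find gcd.
We find integers such that 8*x0 + 3*y0 = 1

Step 3: Scale the particular solution.
Multiply by 4/1 = 4:
s = -4, t = 12

Step 4: Verify.
8*(-4) + 3*(12) = 4 = 4 ✓

s = -4, t = 12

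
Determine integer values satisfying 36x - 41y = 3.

Step 1: Check solvability.
gcd(36, 41) = 1
Since 1 divides 3, solutions exist.

Step 2: Apply extended Euclidean algorithm to find gcd.
We find integers such that 36*x0 + 41*y0 = 1

Step 3: Scale the particular solution.
Multiply by 3/1 = 3:
x = 24, y = 21

Step 4: Verify.
36*(24) - 41*(21) = 3 = 3 ✓

x = 24, y = 21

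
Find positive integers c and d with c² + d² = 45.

We need to find integers c, d > 0 such that c² + d² = 45.
Trying c = 3: d² = 45 - 3² = 45 - 9 = 36
d = 6
Check: 3² + 6² = 9 + 36 = 45 ✓

45 = 3² + 6²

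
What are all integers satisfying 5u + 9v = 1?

Step 1: Compute gcd(5, 9) = 1.
Since 1 divides 1, solutions exist.

Step 2: Find a particular solution using extended Euclidean algorithm.
We get u₀ = 2, v₀ = -1.
Check: 5*2 + 9*-1 = 1 = 1 ✓

Step 3: Write the general solution.
u = 2 + (9/1)t = 2 + 9t
v = -1 - (5/1)t = -1 - 5t
for any integer t.

u = 2 + 9t, v = -1 - 5t for integer t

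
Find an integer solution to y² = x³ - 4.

Try small integer x values and check whether x³ - 4 is a perfect square.
x = 2: x³ - 4 = 2³ - 4 = 8 - 4 = 4
Is 4 a perfect square? 2² = 4 ✓
So (x, y) = (2, 2) is a solution.

x = 2, y = 2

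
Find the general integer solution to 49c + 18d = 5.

Step 1: Compute gcd(49, 18) = 1.
Since 1 divides 5, solutions exist.

Step 2: Find a particular solution using extended Euclidean algorithm.
We get c₀ = 35, d₀ = -95.
Check: 49*35 + 18*-95 = 5 = 5 ✓

Step 3: Write the general solution.
c = 35 + (18/1)t = 35 + 18t
d = -95 - (49/1)t = -95 - 49t
for any integer t.

c = 35 + 18t, d = -95 - 49t for integer t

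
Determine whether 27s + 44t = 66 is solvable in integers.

Step 1: Compute gcd(27, 44).
gcd(27, 44) = 1

Step 2: Check divisibility.
Does 1 divide 66? 66 = 1 x 66, so yes.

By the theorem on linear Diophantine equations, 27s + 44t = 66 has integer solutions if and only if gcd(27, 44) divides 66. Since 1 | 66, solutions exist.

Yes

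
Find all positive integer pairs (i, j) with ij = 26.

The positive divisors of 26 are: 1, 2, 13, 26.
Each divisor d gives the pair (d, 26/d):
(1, 26), (2, 13), (13, 2), (26, 1)

(1, 26), (2, 13), (13, 2), (26, 1)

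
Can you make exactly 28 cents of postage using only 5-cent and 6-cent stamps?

We need non-negative x, y with 5x + 6y = 28.
gcd(5, 6) = 1 divides 28, so integer solutions exist.
Search for a non-negative one: x = 2 gives 6y = 28 - 10 = 18, so y = 3.
Check: 5·2 + 6·3 = 28 ✓

Yes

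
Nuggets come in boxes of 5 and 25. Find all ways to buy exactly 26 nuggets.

We need non-negative integers (x, y) with 5x + 25y = 26.
For each x in 0..5, check if 26 - 5x is a non-negative multiple of 25.
No x yields an integer y ≥ 0.

No solution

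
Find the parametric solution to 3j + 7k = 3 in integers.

Step 1: Compute gcd(3, 7) = 1.
Since 1 divides 3, solutions exist.

Step 2: Find a particular solution using extended Euclidean algorithm.
We get j₀ = -6, k₀ = 3.
Check: 3*-6 + 7*3 = 3 = 3 ✓

Step 3: Write the general solution.
j = -6 + (7/1)t = -6 + 7t
k = 3 - (3/1)t = 3 - 3t
for any integer t.

j = -6 + 7t, k = 3 - 3t for integer t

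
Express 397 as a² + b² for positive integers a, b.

We need to find integers a, b > 0 such that a² + b² = 397.
Trying a = 6: b² = 397 - 6² = 397 - 36 = 361
b = 19
Check: 6² + 19² = 36 + 361 = 397 ✓

397 = 6² + 19²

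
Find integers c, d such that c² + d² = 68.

We need to find integers c, d > 0 such that c² + d² = 68.
Trying c = 2: d² = 68 - 2² = 68 - 4 = 64
d = 8
Check: 2² + 8² = 4 + 64 = 68 ✓

68 = 2² + 8²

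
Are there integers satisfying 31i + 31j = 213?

Step 1: Compute gcd(31, 31).
gcd(31, 31) = 31

Step 2: Check divisibility.
Does 31 divide 213? 213 = 31 x 6 + 27, so no.

By the theorem on linear Diophantine equations, 31i + 31j = 213 has integer solutions if and only if gcd(31, 31) divides 213. Since 31 does not divide 213, no solutions exist.

No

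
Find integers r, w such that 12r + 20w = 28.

Step 1: Check solvability.
gcd(12, 20) = 4
Since 4 divides 28, solutions exist.

Step 2: Apply extended Euclidean algorithm to find gcd.
We find integers such that 12*x0 + 20*y0 = 4

Step 3: Scale the particular solution.
Multiply by 28/4 = 7:
r = 14, w = -7

Step 4: Verify.
12*(14) + 20*(-7) = 28 = 28 ✓

r = 14, w = -7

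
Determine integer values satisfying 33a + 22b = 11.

Step 1: Check solvability.
gcd(33, 22) = 11
Since 11 divides 11, solutions exist.

Step 2: Apply extended Euclidean algorithm to find gcd.
We find integers such that 33*x0 + 22*y0 = 11

Step 3: Scale the particular solution.
Multiply by 11/11 = 1:
a = 1, b = -1

Step 4: Verify.
33*(1) + 22*(-1) = 11 = 11 ✓

a = 1, b = -1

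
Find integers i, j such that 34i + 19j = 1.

Step 1: Check solvability.
gcd(34, 19) = 1
Since 1 divides 1, solutions exist.

Step 2: Apply extended Euclidean algorithm to find gcd.
We find integers such that 34*x0 + 19*y0 = 1

Step 3: Scale the particular solution.
Multiply by 1/1 = 1:
i = -5, j = 9

Step 4: Verify.
34*(-5) + 19*(9) = 1 = 1 ✓

i = -5, j = 9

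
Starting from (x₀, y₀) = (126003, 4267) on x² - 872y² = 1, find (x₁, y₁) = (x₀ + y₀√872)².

Solutions to x² - Dy² = 1 are generated by powers of (x₀ + y₀√D).
The next solution satisfies x₁ + y₁√872 = (x₀ + y₀√872)², giving:
x₁ = x₀² + 872y₀² = 126003² + 872·4267² = 15876756009 + 15876756008 = 31753512017
y₁ = 2x₀y₀ = 2·126003·4267 = 1075309602

Verify: 31753512017² - 872·1075309602² = 1008285525413763408289 - 1008285525413763408288 = 1 ✓

x = 31753512017, y = 1075309602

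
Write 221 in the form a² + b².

We need to find integers a, b > 0 such that a² + b² = 221.
Trying a = 5: b² = 221 - 5² = 221 - 25 = 196
b = 14
Check: 5² + 14² = 25 + 196 = 221 ✓

221 = 5² + 14²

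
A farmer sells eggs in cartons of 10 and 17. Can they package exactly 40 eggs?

We need non-negative a, b with 10a + 17b = 40.
gcd(10, 17) = 1 divides 40.
Try a = 4: 17b = 40 - 40 = 0, so b = 0.
One way: 4 cartons of 10 and 0 cartons of 17.

Yes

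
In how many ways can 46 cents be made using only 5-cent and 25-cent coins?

We need non-negative integers (x, y) with 5x + 25y = 46.
For each x from 0 to 9, check if (46 - 5x) is a non-negative multiple of 25.
Solutions (x, y): none
Count: 0

0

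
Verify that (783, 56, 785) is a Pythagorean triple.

Compute a² + b² = 783² + 56² = 613089 + 3136 = 616225
Compute c² = 785² = 616225
Since 616225 = 616225, confirmed.

Yes, it is a Pythagorean triple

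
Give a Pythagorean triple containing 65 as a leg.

We need the other leg and hypotenuse such that 65² + x² = c².
Take x = 72, c = 97: 65² + 72² = 4225 + 5184 = 9409 = 97² ✓
Triple: (65, 72, 97)

(65, 72, 97)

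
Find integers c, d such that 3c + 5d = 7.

Step 1: Check solvability.
gcd(3, 5) = 1
Since 1 divides 7, solutions exist.

Step 2: Apply extended Euclidean algorithm to find gcd.
We find integers such that 3*x0 + 5*y0 = 1

Step 3: Scale the particular solution.
Multiply by 7/1 = 7:
c = 14, d = -7

Step 4: Verify.
3*(14) + 5*(-7) = 7 = 7 ✓

c = 14, d = -7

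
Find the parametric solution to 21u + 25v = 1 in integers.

Step 1: Compute gcd(21, 25) = 1.
Since 1 divides 1, solutions exist.

Step 2: Find a particular solution using extended Euclidean algorithm.
We get u₀ = 6, v₀ = -5.
Check: 21*6 + 25*-5 = 1 = 1 ✓

Step 3: Write the general solution.
u = 6 + (25/1)t = 6 + 25t
v = -5 - (21/1)t = -5 - 21t
for any integer t.

u = 6 + 25t, v = -5 - 21t for integer t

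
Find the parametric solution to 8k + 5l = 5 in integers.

Step 1: Compute gcd(8, 5) = 1.
Since 1 divides 5, solutions exist.

Step 2: Find a particular solution using extended Euclidean algorithm.
We get k₀ = 10, l₀ = -15.
Check: 8*10 + 5*-15 = 5 = 5 ✓

Step 3: Write the general solution.
k = 10 + (5/1)t = 10 + 5t
l = -15 - (8/1)t = -15 - 8t
for any integer t.

k = 10 + 5t, l = -15 - 8t for integer t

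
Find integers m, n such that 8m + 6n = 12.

Step 1: Check solvability.
gcd(8, 6) = 2
Since 2 divides 12, solutions exist.

Step 2: Apply extended Euclidean algorithm to find gcd.
We find integers such that 8*x0 + 6*y0 = 2

Step 3: Scale the particular solution.
Multiply by 12/2 = 6:
m = 6, n = -6

Step 4: Verify.
8*(6) + 6*(-6) = 12 = 12 ✓

m = 6, n = -6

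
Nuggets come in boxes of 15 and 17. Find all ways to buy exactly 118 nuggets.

We need non-negative integers (x, y) with 15x + 17y = 118.
For each x in 0..7, check if 118 - 15x is a non-negative multiple of 17.
No x yields an integer y ≥ 0.

No solution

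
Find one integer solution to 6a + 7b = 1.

Step 1: Check solvability.
gcd(6, 7) = 1
Since 1 divides 1, solutions exist.

Step 2: Apply extended Euclidean algorithm to find gcd.
We find integers such that 6*x0 + 7*y0 = 1

Step 3: Scale the particular solution.
Multiply by 1/1 = 1:
a = -1, b = 1

Step 4: Verify.
6*(-1) + 7*(1) = 1 = 1 ✓

a = -1, b = 1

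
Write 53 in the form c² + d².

We need to find integers c, d > 0 such that c² + d² = 53.
Trying c = 2: d² = 53 - 2² = 53 - 4 = 49
d = 7
Check: 2² + 7² = 4 + 49 = 53 ✓

53 = 2² + 7²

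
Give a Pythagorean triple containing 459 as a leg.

We need the other leg and hypotenuse such that 459² + x² = c².
Take x = 220, c = 509: 459² + 220² = 210681 + 48400 = 259081 = 509² ✓
Triple: (459, 220, 509)

(459, 220, 509)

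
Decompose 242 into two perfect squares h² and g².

We need to find integers h, g > 0 such that h² + g² = 242.
Trying h = 11: g² = 242 - 11² = 242 - 121 = 121
g = 11
Check: 11² + 11² = 121 + 121 = 242 ✓

242 = 11² + 11²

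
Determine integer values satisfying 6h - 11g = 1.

Step 1: Check solvability.
gcd(6, 11) = 1
Since 1 divides 1, solutions exist.

Step 2: Apply extended Euclidean algorithm to find gcd.
We find integers such that 6*x0 + 11*y0 = 1

Step 3: Scale the particular solution.
Multiply by 1/1 = 1:
h = 2, g = 1

Step 4: Verify.
6*(2) - 11*(1) = 1 = 1 ✓

h = 2, g = 1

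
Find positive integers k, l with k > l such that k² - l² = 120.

Factor: k² - l² = (k+l)(k-l) = 120.
We need two factors of 120 with the same parity.
Use k+l = 60 and k-l = 2 (product 60·2 = 120).
Adding: 2k = 62, so k = 31.
Subtracting: 2l = 58, so l = 29.
Check: 31² - 29² = 961 - 841 = 120 ✓

k = 31, l = 29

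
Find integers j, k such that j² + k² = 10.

We need to find integers j, k > 0 such that j² + k² = 10.
Trying j = 1: k² = 10 - 1² = 10 - 1 = 9
k = 3
Check: 1² + 3² = 1 + 9 = 10 ✓

10 = 1² + 3²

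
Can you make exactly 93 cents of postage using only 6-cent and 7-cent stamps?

We need non-negative x, y with 6x + 7y = 93.
gcd(6, 7) = 1 divides 93, so integer solutions exist.
Search for a non-negative one: x = 5 gives 7y = 93 - 30 = 63, so y = 9.
Check: 6·5 + 7·9 = 93 ✓

Yes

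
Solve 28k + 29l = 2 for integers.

Step 1: Check solvability.
gcd(28, 29) = 1
Since 1 divides 2, solutions exist.

Step 2: Apply extended Euclidean algorithm to find gcd.
We find integers such that 28*x0 + 29*y0 = 1

Step 3: Scale the particular solution.
Multiply by 2/1 = 2:
k = -2, l = 2

Step 4: Verify.
28*(-2) + 29*(2) = 2 = 2 ✓

k = -2, l = 2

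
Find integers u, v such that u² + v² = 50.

We need to find integers u, v > 0 such that u² + v² = 50.
Trying u = 1: v² = 50 - 1² = 50 - 1 = 49
v = 7
Check: 1² + 7² = 1 + 49 = 50 ✓

50 = 1² + 7²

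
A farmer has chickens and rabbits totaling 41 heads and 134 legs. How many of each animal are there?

Let c = chickens, r = rabbits.
Heads: c + r = 41
Legs: 2c + 4r = 134
From the first equation, c = 41 - r. Substitute:
2(41 - r) + 4r = 134
82 + 2r = 134
r = (134 - 82)/2 = 26
c = 41 - 26 = 15

Chickens: 15, Rabbits: 26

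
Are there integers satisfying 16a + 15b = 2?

Step 1: Compute gcd(16, 15).
gcd(16, 15) = 1

Step 2: Check divisibility.
Does 1 divide 2? 2 = 1 x 2, so yes.

By the theorem on linear Diophantine equations, 16a + 15b = 2 has integer solutions if and only if gcd(16, 15) divides 2. Since 1 | 2, solutions exist.

Yes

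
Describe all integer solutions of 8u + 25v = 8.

Step 1: Compute gcd(8, 25) = 1.
Since 1 divides 8, solutions exist.

Step 2: Find a particular solution using extended Euclidean algorithm.
We get u₀ = -24, v₀ = 8.
Check: 8*-24 + 25*8 = 8 = 8 ✓

Step 3: Write the general solution.
u = -24 + (25/1)t = -24 + 25t
v = 8 - (8/1)t = 8 - 8t
for any integer t.

u = -24 + 25t, v = 8 - 8t for integer t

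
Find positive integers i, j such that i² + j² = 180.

Search for i with 180 - i² a perfect square.
i = 6: 180 - 6² = 180 - 36 = 144 = 12² ✓
So i = 6, j = 12.

i = 6, j = 12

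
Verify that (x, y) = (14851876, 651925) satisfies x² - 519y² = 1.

Compute x² = 14851876² = 220578220719376
Compute 519y² = 519·651925² = 519·425006205625 = 220578220719375
x² - 519y² = 220578220719376 - 220578220719375 = 1
Since this equals 1, (14851876, 651925) is a solution.

Yes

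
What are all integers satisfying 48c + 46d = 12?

Step 1: Compute gcd(48, 46) = 2.
Since 2 divides 12, solutions exist.

Step 2: Find a particular solution using extended Euclidean algorithm.
We get c₀ = 6, d₀ = -6.
Check: 48*6 + 46*-6 = 12 = 12 ✓

Step 3: Write the general solution.
c = 6 + (46/2)t = 6 + 23t
d = -6 - (48/2)t = -6 - 24t
for any integer t.

c = 6 + 23t, d = -6 - 24t for integer t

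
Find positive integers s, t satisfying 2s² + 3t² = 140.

Try small values of s and check whether (140 - 2s²)/3 is a perfect square.
s = 8: 2·8² = 128, so 3t² = 140 - 128 = 12, giving t² = 4, t = 2.
Check: 2·8² + 3·2² = 128 + 12 = 140 ✓

s = 8, t = 2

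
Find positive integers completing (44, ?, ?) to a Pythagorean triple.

We need the other leg and hypotenuse such that 44² + x² = c².
Take x = 240, c = 244: 44² + 240² = 1936 + 57600 = 59536 = 244² ✓
Triple: (44, 240, 244)

(44, 240, 244)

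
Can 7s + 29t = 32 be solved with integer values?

Step 1: Compute gcd(7, 29).
gcd(7, 29) = 1

Step 2: Check divisibility.
Does 1 divide 32? 32 = 1 x 32, so yes.

By the theorem on linear Diophantine equations, 7s + 29t = 32 has integer solutions if and only if gcd(7, 29) divides 32. Since 1 | 32, solutions exist.

Yes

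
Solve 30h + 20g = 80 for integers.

Step 1: Check solvability.
gcd(30, 20) = 10
Since 10 divides 80, solutions exist.

Step 2: Apply extended Euclidean algorithm to find gcd.
We find integers such that 30*x0 + 20*y0 = 10

Step 3: Scale the particular solution.
Multiply by 80/10 = 8:
h = 8, g = -8

Step 4: Verify.
30*(8) + 20*(-8) = 80 = 80 ✓

h = 8, g = -8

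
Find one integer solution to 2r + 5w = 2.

Step 1: Check solvability.
gcd(2, 5) = 1
Since 1 divides 2, solutions exist.

Step 2: Apply extended Euclidean algorithm to find gcd.
We find integers such that 2*x0 + 5*y0 = 1

Step 3: Scale the particular solution.
Multiply by 2/1 = 2:
r = -4, w = 2

Step 4: Verify.
2*(-4) + 5*(2) = 2 = 2 ✓

r = -4, w = 2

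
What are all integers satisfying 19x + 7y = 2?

Step 1: Compute gcd(19, 7) = 1.
Since 1 divides 2, solutions exist.

Step 2: Find a particular solution using extended Euclidean algorithm.
We get x₀ = 6, y₀ = -16.
Check: 19*6 + 7*-16 = 2 = 2 ✓

Step 3: Write the general solution.
x = 6 + (7/1)t = 6 + 7t
y = -16 - (19/1)t = -16 - 19t
for any integer t.

x = 6 + 7t, y = -16 - 19t for integer t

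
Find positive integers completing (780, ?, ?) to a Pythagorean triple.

We need the other leg and hypotenuse such that 780² + x² = c².
Take x = 731, c = 1069: 780² + 731² = 608400 + 534361 = 1142761 = 1069² ✓
Triple: (731, 780, 1069)

(731, 780, 1069)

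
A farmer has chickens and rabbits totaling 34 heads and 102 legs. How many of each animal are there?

Let c = chickens, r = rabbits.
Heads: c + r = 34
Legs: 2c + 4r = 102
From the first equation, c = 34 - r. Substitute:
2(34 - r) + 4r = 102
68 + 2r = 102
r = (102 - 68)/2 = 17
c = 34 - 17 = 17

Chickens: 17, Rabbits: 17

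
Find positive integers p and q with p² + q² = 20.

We need to find integers p, q > 0 such that p² + q² = 20.
Trying p = 2: q² = 20 - 2² = 20 - 4 = 16
q = 4
Check: 2² + 4² = 4 + 16 = 20 ✓

20 = 2² + 4²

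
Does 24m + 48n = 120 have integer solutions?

Step 1: Compute gcd(24, 48).
gcd(24, 48) = 24

Step 2: Check divisibility.
Does 24 divide 120? 120 = 24 x 5, so yes.

By the theorem on linear Diophantine equations, 24m + 48n = 120 has integer solutions if and only if gcd(24, 48) divides 120. Since 24 | 120, solutions exist.

Yes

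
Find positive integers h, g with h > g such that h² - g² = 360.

Factor: h² - g² = (h+g)(h-g) = 360.
We need two factors of 360 with the same parity.
Use h+g = 180 and h-g = 2 (product 180·2 = 360).
Adding: 2h = 182, so h = 91.
Subtracting: 2g = 178, so g = 89.
Check: 91² - 89² = 8281 - 7921 = 360 ✓

h = 91, g = 89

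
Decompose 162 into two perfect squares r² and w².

We need to find integers r, w > 0 such that r² + w² = 162.
Trying r = 9: w² = 162 - 9² = 162 - 81 = 81
w = 9
Check: 9² + 9² = 81 + 81 = 162 ✓

162 = 9² + 9²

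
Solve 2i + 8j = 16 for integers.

Step 1: Check solvability.
gcd(2, 8) = 2
Since 2 divides 16, solutions exist.

Step 2: Apply extended Euclidean algorithm to find gcd.
We find integers such that 2*x0 + 8*y0 = 2

Step 3: Scale the particular solution.
Multiply by 16/2 = 8:
i = 8, j = 0

Step 4: Verify.
2*(8) + 8*(0) = 16 = 16 ✓

i = 8, j = 0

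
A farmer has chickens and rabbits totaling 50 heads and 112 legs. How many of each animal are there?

Let c = chickens, r = rabbits.
Heads: c + r = 50
Legs: 2c + 4r = 112
From the first equation, c = 50 - r. Substitute:
2(50 - r) + 4r = 112
100 + 2r = 112
r = (112 - 100)/2 = 6
c = 50 - 6 = 44

Chickens: 44, Rabbits: 6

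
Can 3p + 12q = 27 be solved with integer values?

Step 1: Compute gcd(3, 12).
gcd(3, 12) = 3

Step 2: Check divisibility.
Does 3 divide 27? 27 = 3 x 9, so yes.

By the theorem on linear Diophantine equations, 3p + 12q = 27 has integer solutions if and only if gcd(3, 12) divides 27. Since 3 | 27, solutions exist.

Yes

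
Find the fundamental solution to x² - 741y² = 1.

We seek the smallest positive integers (x, y) with x² - 741y² = 1, i.e., x² = 741y² + 1.
Try successive y values:
y = 1: x² = 741·1² + 1 = 742, not a perfect square
y = 2: x² = 741·2² + 1 = 2965, not a perfect square
y = 3: x² = 741·3² + 1 = 6670, not a perfect square
... continuing the search (or via continued fractions) ...
y = 270108: x² = 741·270108² + 1 = 54062123763025, x = 7352695 ✓

Verify: 7352695² - 741·270108² = 54062123763025 - 54062123763024 = 1 ✓

x = 7352695, y = 270108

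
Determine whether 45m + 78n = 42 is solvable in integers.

Step 1: Compute gcd(45, 78).
gcd(45, 78) = 3

Step 2: Check divisibility.
Does 3 divide 42? 42 = 3 x 14, so yes.

By the theorem on linear Diophantine equations, 45m + 78n = 42 has integer solutions if and only if gcd(45, 78) divides 42. Since 3 | 42, solutions exist.

Yes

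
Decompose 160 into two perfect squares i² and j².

We need to find integers i, j > 0 such that i² + j² = 160.
Trying i = 4: j² = 160 - 4² = 160 - 16 = 144
j = 12
Check: 4² + 12² = 16 + 144 = 160 ✓

160 = 4² + 12²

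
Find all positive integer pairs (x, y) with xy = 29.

The positive divisors of 29 are: 1, 29.
Each divisor d gives the pair (d, 29/d):
(1, 29), (29, 1)

(1, 29), (29, 1)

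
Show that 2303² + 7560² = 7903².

Compute a² + b² = 2303² + 7560² = 5303809 + 57153600 = 62457409
Compute c² = 7903² = 62457409
Since 62457409 = 62457409, confirmed.

Yes, it is a Pythagorean triple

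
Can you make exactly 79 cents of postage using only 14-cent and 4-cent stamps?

We need non-negative x, y with 14x + 4y = 79.
gcd(14, 4) = 2, and 2 does not divide 79.
No integer solutions exist, so certainly no non-negative ones.

No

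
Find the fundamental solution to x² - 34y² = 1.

We seek the smallest positive integers (x, y) with x² - 34y² = 1, i.e., x² = 34y² + 1.
Try successive y values:
y = 1: x² = 34·1² + 1 = 35, not a perfect square
y = 2: x² = 34·2² + 1 = 137, not a perfect square
y = 3: x² = 34·3² + 1 = 307, not a perfect square
... continuing the search (or via continued fractions) ...
y = 6: x² = 34·6² + 1 = 1225, x = 35 ✓

Verify: 35² - 34·6² = 1225 - 1224 = 1 ✓

x = 35, y = 6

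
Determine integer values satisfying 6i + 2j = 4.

Step 1: Check solvability.
gcd(6, 2) = 2
Since 2 divides 4, solutions exist.

Step 2: Apply extended Euclidean algorithm to find gcd.
We find integers such that 6*x0 + 2*y0 = 2

Step 3: Scale the particular solution.
Multiply by 4/2 = 2:
i = 0, j = 2

Step 4: Verify.
6*(0) + 2*(2) = 4 = 4 ✓

i = 0, j = 2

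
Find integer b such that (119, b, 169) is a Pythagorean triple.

b² = c² - a² = 169² - 119² = 28561 - 14161 = 14400
b = sqrt(14400) = 120

120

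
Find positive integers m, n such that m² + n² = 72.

Search for m with 72 - m² a perfect square.
m = 6: 72 - 6² = 72 - 36 = 36 = 6² ✓
So m = 6, n = 6.

m = 6, n = 6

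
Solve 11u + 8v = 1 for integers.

Step 1: Check solvability.
gcd(11, 8) = 1
Since 1 divides 1, solutions exist.

Step 2: Apply extended Euclidean algorithm to find gcd.
We find integers such that 11*x0 + 8*y0 = 1

Step 3: Scale the particular solution.
Multiply by 1/1 = 1:
u = 3, v = -4

Step 4: Verify.
11*(3) + 8*(-4) = 1 = 1 ✓

u = 3, v = -4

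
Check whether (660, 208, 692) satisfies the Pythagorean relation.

Compute a² + b²:
660² + 208² = 435600 + 43264 = 478864
Compute c²:
692² = 478864
Since 478864 = 478864, it is a Pythagorean triple.

Yes, it is a Pythagorean triple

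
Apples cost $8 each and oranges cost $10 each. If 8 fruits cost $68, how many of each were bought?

Let a = apples, o = oranges.
a + o = 8
8a + 10o = 68
Substitute o = 8 - a:
8a + 10(8 - a) = 68
(8 - 10)a = 68 - 80
-2a = -12
a = 6, o = 8 - 6 = 2

Apples: 6, Oranges: 2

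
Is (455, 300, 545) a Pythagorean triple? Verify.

Compute a² + b² = 455² + 300² = 207025 + 90000 = 297025
Compute c² = 545² = 297025
Since 297025 = 297025, confirmed.

Yes, it is a Pythagorean triple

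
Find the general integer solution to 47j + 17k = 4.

Step 1: Compute gcd(47, 17) = 1.
Since 1 divides 4, solutions exist.

Step 2: Find a particular solution using extended Euclidean algorithm.
We get j₀ = 16, k₀ = -44.
Check: 47*16 + 17*-44 = 4 = 4 ✓

Step 3: Write the general solution.
j = 16 + (17/1)t = 16 + 17t
k = -44 - (47/1)t = -44 - 47t
for any integer t.

j = 16 + 17t, k = -44 - 47t for integer t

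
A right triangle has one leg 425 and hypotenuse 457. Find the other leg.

b² = c² - a² = 208849 - 180625 = 28224
b = 168

168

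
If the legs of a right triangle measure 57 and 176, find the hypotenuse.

c² = a² + b² = 57² + 176² = 3249 + 30976 = 34225
c = 185

185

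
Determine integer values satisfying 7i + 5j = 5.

Step 1: Check solvability.
gcd(7, 5) = 1
Since 1 divides 5, solutions exist.

Step 2: Apply extended Euclidean algorithm to find gcd.
We find integers such that 7*x0 + 5*y0 = 1

Step 3: Scale the particular solution.
Multiply by 5/1 = 5:
i = -10, j = 15

Step 4: Verify.
7*(-10) + 5*(15) = 5 = 5 ✓

i = -10, j = 15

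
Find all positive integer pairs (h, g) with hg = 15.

The positive divisors of 15 are: 1, 3, 5, 15.
Each divisor d gives the pair (d, 15/d):
(1, 15), (3, 5), (5, 3), (15, 1)

(1, 15), (3, 5), (5, 3), (15, 1)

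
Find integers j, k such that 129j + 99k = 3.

Step 1: Check solvability.
gcd(129, 99) = 3
Since 3 divides 3, solutions exist.

Step 2: Apply extended Euclidean algorithm to find gcd.
We find integers such that 129*x0 + 99*y0 = 3

Step 3: Scale the particular solution.
Multiply by 3/3 = 1:
j = 10, k = -13

Step 4: Verify.
129*(10) + 99*(-13) = 3 = 3 ✓

j = 10, k = -13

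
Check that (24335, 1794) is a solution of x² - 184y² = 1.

Compute x² = 24335² = 592192225
Compute 184y² = 184·1794² = 184·3218436 = 592192224
x² - 184y² = 592192225 - 592192224 = 1
Since this equals 1, (24335, 1794) is a solution.

Yes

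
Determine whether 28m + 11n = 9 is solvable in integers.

Step 1: Compute gcd(28, 11).
gcd(28, 11) = 1

Step 2: Check divisibility.
Does 1 divide 9? 9 = 1 x 9, so yes.

By the theorem on linear Diophantine equations, 28m + 11n = 9 has integer solutions if and only if gcd(28, 11) divides 9. Since 1 | 9, solutions exist.

Yes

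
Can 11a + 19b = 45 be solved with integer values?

Step 1: Compute gcd(11, 19).
gcd(11, 19) = 1

Step 2: Check divisibility.
Does 1 divide 45? 45 = 1 x 45, so yes.

By the theorem on linear Diophantine equations, 11a + 19b = 45 has integer solutions if and only if gcd(11, 19) divides 45. Since 1 | 45, solutions exist.

Yes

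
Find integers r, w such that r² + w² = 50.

We need to find integers r, w > 0 such that r² + w² = 50.
Trying r = 1: w² = 50 - 1² = 50 - 1 = 49
w = 7
Check: 1² + 7² = 1 + 49 = 50 ✓

50 = 1² + 7²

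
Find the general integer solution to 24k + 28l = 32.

Step 1: Compute gcd(24, 28) = 4.
Since 4 divides 32, solutions exist.

Step 2: Find a particular solution using extended Euclidean algorithm.
We get k₀ = -8, l₀ = 8.
Check: 24*-8 + 28*8 = 32 = 32 ✓

Step 3: Write the general solution.
k = -8 + (28/4)t = -8 + 7t
l = 8 - (24/4)t = 8 - 6t
for any integer t.

k = -8 + 7t, l = 8 - 6t for integer t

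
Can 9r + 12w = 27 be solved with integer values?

Step 1: Compute gcd(9, 12).
gcd(9, 12) = 3

Step 2: Check divisibility.
Does 3 divide 27? 27 = 3 x 9, so yes.

By the theorem on linear Diophantine equations, 9r + 12w = 27 has integer solutions if and only if gcd(9, 12) divides 27. Since 3 | 27, solutions exist.

Yes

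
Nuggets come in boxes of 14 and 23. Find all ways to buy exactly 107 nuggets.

We need non-negative integers (x, y) with 14x + 23y = 107.
For each x in 0..7, check if 107 - 14x is a non-negative multiple of 23.
x = 6: 23y = 23, y = 1 ✓

(6 boxes of 14, 1 boxes of 23)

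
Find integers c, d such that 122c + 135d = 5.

Step 1: Check solvability.
gcd(122, 135) = 1
Since 1 divides 5, solutions exist.

Step 2: Apply extended Euclidean algorithm to find gcd.
We find integers such that 122*x0 + 135*y0 = 1

Step 3: Scale the particular solution.
Multiply by 5/1 = 5:
c = -260, d = 235

Step 4: Verify.
122*(-260) + 135*(235) = 5 = 5 ✓

c = -260, d = 235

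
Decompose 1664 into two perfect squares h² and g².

We need to find integers h, g > 0 such that h² + g² = 1664.
Trying h = 8: g² = 1664 - 8² = 1664 - 64 = 1600
g = 40
Check: 8² + 40² = 64 + 1600 = 1664 ✓

1664 = 8² + 40²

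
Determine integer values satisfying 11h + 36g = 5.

Step 1: Check solvability.
gcd(11, 36) = 1
Since 1 divides 5, solutions exist.

Step 2: Apply extended Euclidean algorithm to find gcd.
We find integers such that 11*x0 + 36*y0 = 1

Step 3: Scale the particular solution.
Multiply by 5/1 = 5:
h = -65, g = 20

Step 4: Verify.
11*(-65) + 36*(20) = 5 = 5 ✓

h = -65, g = 20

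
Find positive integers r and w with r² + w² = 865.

We need to find integers r, w > 0 such that r² + w² = 865.
Trying r = 9: w² = 865 - 9² = 865 - 81 = 784
w = 28
Check: 9² + 28² = 81 + 784 = 865 ✓

865 = 9² + 28²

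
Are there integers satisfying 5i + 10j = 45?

Step 1: Compute gcd(5, 10).
gcd(5, 10) = 5

Step 2: Check divisibility.
Does 5 divide 45? 45 = 5 x 9, so yes.

By the theorem on linear Diophantine equations, 5i + 10j = 45 has integer solutions if and only if gcd(5, 10) divides 45. Since 5 | 45, solutions exist.

Yes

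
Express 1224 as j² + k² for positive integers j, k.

We need to find integers j, k > 0 such that j² + k² = 1224.
Trying j = 18: k² = 1224 - 18² = 1224 - 324 = 900
k = 30
Check: 18² + 30² = 324 + 900 = 1224 ✓

1224 = 18² + 30²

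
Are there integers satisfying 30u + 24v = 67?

Step 1: Compute gcd(30, 24).
gcd(30, 24) = 6

Step 2: Check divisibility.
Does 6 divide 67? 67 = 6 x 11 + 1, so no.

By the theorem on linear Diophantine equations, 30u + 24v = 67 has integer solutions if and only if gcd(30, 24) divides 67. Since 6 does not divide 67, no solutions exist.

No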